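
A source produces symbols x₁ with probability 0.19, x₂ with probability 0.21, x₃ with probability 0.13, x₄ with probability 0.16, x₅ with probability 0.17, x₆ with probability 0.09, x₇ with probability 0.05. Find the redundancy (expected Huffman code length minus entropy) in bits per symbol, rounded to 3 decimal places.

Entropy H = −Σ p log₂ p ≈ 2.6970 bits.
Huffman merges: 1/20+9/100→7/50; 13/100+7/50→27/100; 4/25+17/100→33/100; 19/100+21/100→2/5; 27/100+33/100→3/5; 2/5+3/5→1. L = 137/50 ≈ 2.7400.
L − H = 2.7400 − 2.6970 = 0.043 bits.

0.043 bits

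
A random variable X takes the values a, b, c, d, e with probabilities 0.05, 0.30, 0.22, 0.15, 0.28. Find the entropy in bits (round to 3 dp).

2.143 bits

H = −Σ pᵢ log₂ pᵢ.
−0.05·log₂(0.05) = 0.2161
−0.30·log₂(0.30) = 0.5211
−0.22·log₂(0.22) = 0.4806
−0.15·log₂(0.15) = 0.4105
−0.28·log₂(0.28) = 0.5142
Sum ≈ 2.1425 → 2.143 bits.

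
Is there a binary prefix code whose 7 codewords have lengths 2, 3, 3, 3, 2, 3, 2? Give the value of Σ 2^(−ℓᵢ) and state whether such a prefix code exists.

1.25; no

With common denominator 2^3 = 8: Σ 2^(−ℓᵢ) = 2/8 + 1/8 + 1/8 + 1/8 + 2/8 + 1/8 + 2/8 = 10/8 = 1.25.
Kraft's inequality requires Σ ≤ 1; here Σ = 1.25 > 1, so no such prefix code exists.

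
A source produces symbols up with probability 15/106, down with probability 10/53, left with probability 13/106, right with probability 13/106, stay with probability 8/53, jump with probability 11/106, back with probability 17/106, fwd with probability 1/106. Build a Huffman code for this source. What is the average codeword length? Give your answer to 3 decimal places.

Repeatedly combine the two least-probable nodes; the expected code length is the sum of the merged weights.
merge 1/106 + 11/106 → 6/53
merge 6/53 + 13/106 → 25/106
merge 13/106 + 15/106 → 14/53
merge 8/53 + 17/106 → 33/106
merge 10/53 + 25/106 → 45/106
merge 14/53 + 33/106 → 61/106
merge 45/106 + 61/106 → 1
L = 6/53 + 25/106 + 14/53 + 33/106 + 45/106 + 61/106 + 1 = 155/53 ≈ 2.925 bits/symbol.

2.925 bits/symbol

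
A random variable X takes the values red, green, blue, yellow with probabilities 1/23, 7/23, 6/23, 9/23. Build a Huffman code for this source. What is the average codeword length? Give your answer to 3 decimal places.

1.913 bits/symbol

Repeatedly combine the two least-probable nodes; the expected code length is the sum of the merged weights.
merge 1/23 + 6/23 → 7/23
merge 7/23 + 7/23 → 14/23
merge 9/23 + 14/23 → 1
L = 7/23 + 14/23 + 1 = 44/23 ≈ 1.913 bits/symbol.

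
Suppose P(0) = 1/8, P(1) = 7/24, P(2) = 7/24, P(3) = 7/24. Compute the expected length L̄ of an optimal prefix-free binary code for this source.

Repeatedly combine the two least-probable nodes; the expected code length is the sum of the merged weights.
merge 1/8 + 7/24 → 5/12
merge 7/24 + 7/24 → 7/12
merge 5/12 + 7/12 → 1
L = 5/12 + 7/12 + 1 = 2 bits/symbol.

2 bits/symbol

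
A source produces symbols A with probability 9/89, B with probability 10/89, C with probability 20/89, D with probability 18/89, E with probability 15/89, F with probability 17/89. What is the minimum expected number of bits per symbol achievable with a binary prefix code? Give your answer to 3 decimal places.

Repeatedly combine the two least-probable nodes; the expected code length is the sum of the merged weights.
merge 9/89 + 10/89 → 19/89
merge 15/89 + 17/89 → 32/89
merge 18/89 + 19/89 → 37/89
merge 20/89 + 32/89 → 52/89
merge 37/89 + 52/89 → 1
L = 19/89 + 32/89 + 37/89 + 52/89 + 1 = 229/89 ≈ 2.573 bits/symbol.

2.573 bits/symbol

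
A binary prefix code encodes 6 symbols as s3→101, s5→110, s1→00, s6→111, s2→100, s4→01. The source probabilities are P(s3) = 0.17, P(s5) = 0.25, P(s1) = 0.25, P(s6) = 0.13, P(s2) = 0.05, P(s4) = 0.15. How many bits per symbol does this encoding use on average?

2.6 bits/symbol

L̄ = Σ pᵢ·ℓᵢ = 0.17·3 + 0.25·3 + 0.25·2 + 0.13·3 + 0.05·3 + 0.15·2 = 2.6 bits/symbol.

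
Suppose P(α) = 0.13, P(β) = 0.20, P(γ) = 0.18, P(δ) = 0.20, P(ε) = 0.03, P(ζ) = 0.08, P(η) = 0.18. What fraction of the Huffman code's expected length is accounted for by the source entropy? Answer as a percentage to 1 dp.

Entropy H = −Σ p log₂ p ≈ 2.6453 bits.
Huffman merges: 3/100+2/25→11/100; 11/100+13/100→6/25; 9/50+9/50→9/25; 1/5+1/5→2/5; 6/25+9/25→3/5; 2/5+3/5→1. L = 271/100 ≈ 2.7100.
Efficiency = H/L = 2.6453/2.7100 = 97.6%.

97.6%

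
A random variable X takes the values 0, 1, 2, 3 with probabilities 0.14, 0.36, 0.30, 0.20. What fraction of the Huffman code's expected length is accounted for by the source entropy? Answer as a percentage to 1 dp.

Entropy H = −Σ p log₂ p ≈ 1.9132 bits.
Huffman merges: 7/50+1/5→17/50; 3/10+17/50→16/25; 9/25+16/25→1. L = 99/50 ≈ 1.9800.
Efficiency = H/L = 1.9132/1.9800 = 96.6%.

96.6%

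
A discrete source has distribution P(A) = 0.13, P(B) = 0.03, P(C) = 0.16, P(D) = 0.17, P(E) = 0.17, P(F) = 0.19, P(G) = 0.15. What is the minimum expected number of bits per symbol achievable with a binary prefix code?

Repeatedly combine the two least-probable nodes; the expected code length is the sum of the merged weights.
merge 3/100 + 13/100 → 4/25
merge 3/20 + 4/25 → 31/100
merge 4/25 + 17/100 → 33/100
merge 17/100 + 19/100 → 9/25
merge 31/100 + 33/100 → 16/25
merge 9/25 + 16/25 → 1
L = 4/25 + 31/100 + 33/100 + 9/25 + 16/25 + 1 = 14/5 = 2.8 bits/symbol.

2.8 bits/symbol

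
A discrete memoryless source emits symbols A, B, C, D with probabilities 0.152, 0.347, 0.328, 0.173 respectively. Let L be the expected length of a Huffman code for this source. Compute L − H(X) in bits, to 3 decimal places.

Entropy H = −Σ p log₂ p ≈ 1.9084 bits.
Huffman merges: 19/125+173/1000→13/40; 13/40+41/125→653/1000; 347/1000+653/1000→1. L = 989/500 ≈ 1.9780.
L − H = 1.9780 − 1.9084 = 0.070 bits.

0.070 bits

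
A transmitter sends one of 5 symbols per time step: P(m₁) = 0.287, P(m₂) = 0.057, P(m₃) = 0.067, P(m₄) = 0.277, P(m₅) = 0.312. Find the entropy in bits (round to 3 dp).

2.051 bits

H = −Σ pᵢ log₂ pᵢ.
−0.287·log₂(0.287) = 0.5169
−0.057·log₂(0.057) = 0.2356
−0.067·log₂(0.067) = 0.2613
−0.277·log₂(0.277) = 0.5130
−0.312·log₂(0.312) = 0.5243
Sum ≈ 2.0510 → 2.051 bits.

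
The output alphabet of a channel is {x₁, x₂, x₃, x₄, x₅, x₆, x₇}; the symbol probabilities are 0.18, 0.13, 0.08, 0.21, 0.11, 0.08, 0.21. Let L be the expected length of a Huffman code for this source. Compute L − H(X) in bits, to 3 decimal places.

Entropy H = −Σ p log₂ p ≈ 2.7069 bits.
Huffman merges: 2/25+2/25→4/25; 11/100+13/100→6/25; 4/25+9/50→17/50; 21/100+21/100→21/50; 6/25+17/50→29/50; 21/50+29/50→1. L = 137/50 ≈ 2.7400.
L − H = 2.7400 − 2.7069 = 0.033 bits.

0.033 bits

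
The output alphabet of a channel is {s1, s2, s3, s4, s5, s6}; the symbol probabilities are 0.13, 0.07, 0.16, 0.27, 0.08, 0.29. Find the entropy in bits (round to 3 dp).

2.394 bits

H = −Σ pᵢ log₂ pᵢ.
−0.13·log₂(0.13) = 0.3826
−0.07·log₂(0.07) = 0.2686
−0.16·log₂(0.16) = 0.4230
−0.27·log₂(0.27) = 0.5100
−0.08·log₂(0.08) = 0.2915
−0.29·log₂(0.29) = 0.5179
Sum ≈ 2.3937 → 2.394 bits.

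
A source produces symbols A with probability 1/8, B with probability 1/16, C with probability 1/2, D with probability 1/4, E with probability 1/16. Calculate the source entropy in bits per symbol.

1.875 bits

Each probability is a power of 1/2, so log₂(1/p) is an integer.
H = Σ p·log₂(1/p) = 1/8·3 + 1/16·4 + 1/2·1 + 1/4·2 + 1/16·4 = 1.875 bits.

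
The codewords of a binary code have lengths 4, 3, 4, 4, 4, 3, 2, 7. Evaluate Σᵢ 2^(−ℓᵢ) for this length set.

0.7578125

With common denominator 2^7 = 128: Σ 2^(−ℓᵢ) = 8/128 + 16/128 + 8/128 + 8/128 + 8/128 + 16/128 + 32/128 + 1/128 = 97/128 = 0.7578125.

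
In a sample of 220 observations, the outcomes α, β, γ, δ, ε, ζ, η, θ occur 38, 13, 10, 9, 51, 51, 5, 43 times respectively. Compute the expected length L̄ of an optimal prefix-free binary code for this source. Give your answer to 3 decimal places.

2.677 bits/symbol

Probabilities are the counts divided by 220.
Repeatedly combine the two least-probable nodes; the expected code length is the sum of the merged weights.
merge 1/44 + 9/220 → 7/110
merge 1/22 + 13/220 → 23/220
merge 7/110 + 23/220 → 37/220
merge 37/220 + 19/110 → 15/44
merge 43/220 + 51/220 → 47/110
merge 51/220 + 15/44 → 63/110
merge 47/110 + 63/110 → 1
L = 7/110 + 23/220 + 37/220 + 15/44 + 47/110 + 63/110 + 1 = 589/220 ≈ 2.677 bits/symbol.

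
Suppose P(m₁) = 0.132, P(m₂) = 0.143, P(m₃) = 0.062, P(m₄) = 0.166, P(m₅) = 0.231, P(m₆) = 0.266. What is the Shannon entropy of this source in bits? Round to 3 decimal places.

H = −Σ pᵢ log₂ pᵢ.
−0.132·log₂(0.132) = 0.3856
−0.143·log₂(0.143) = 0.4012
−0.062·log₂(0.062) = 0.2487
−0.166·log₂(0.166) = 0.4301
−0.231·log₂(0.231) = 0.4883
−0.266·log₂(0.266) = 0.5082
Sum ≈ 2.4622 → 2.462 bits.

2.462 bits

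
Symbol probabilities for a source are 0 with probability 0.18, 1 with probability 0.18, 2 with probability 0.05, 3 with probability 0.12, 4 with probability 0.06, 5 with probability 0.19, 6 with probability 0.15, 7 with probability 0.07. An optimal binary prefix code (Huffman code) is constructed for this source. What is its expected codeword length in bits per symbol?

Repeatedly combine the two least-probable nodes; the expected code length is the sum of the merged weights.
merge 1/20 + 3/50 → 11/100
merge 7/100 + 11/100 → 9/50
merge 3/25 + 3/20 → 27/100
merge 9/50 + 9/50 → 9/25
merge 9/50 + 19/100 → 37/100
merge 27/100 + 9/25 → 63/100
merge 37/100 + 63/100 → 1
L = 11/100 + 9/50 + 27/100 + 9/25 + 37/100 + 63/100 + 1 = 73/25 = 2.92 bits/symbol.

2.92 bits/symbol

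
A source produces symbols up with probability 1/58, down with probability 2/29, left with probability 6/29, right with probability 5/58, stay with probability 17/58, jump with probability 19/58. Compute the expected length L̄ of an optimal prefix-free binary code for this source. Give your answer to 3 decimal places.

2.259 bits/symbol

Repeatedly combine the two least-probable nodes; the expected code length is the sum of the merged weights.
merge 1/58 + 2/29 → 5/58
merge 5/58 + 5/58 → 5/29
merge 5/29 + 6/29 → 11/29
merge 17/58 + 19/58 → 18/29
merge 11/29 + 18/29 → 1
L = 5/58 + 5/29 + 11/29 + 18/29 + 1 = 131/58 ≈ 2.259 bits/symbol.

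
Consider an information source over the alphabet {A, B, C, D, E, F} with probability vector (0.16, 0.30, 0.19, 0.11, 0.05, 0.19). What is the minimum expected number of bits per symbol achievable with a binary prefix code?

Repeatedly combine the two least-probable nodes; the expected code length is the sum of the merged weights.
merge 1/20 + 11/100 → 4/25
merge 4/25 + 4/25 → 8/25
merge 19/100 + 19/100 → 19/50
merge 3/10 + 8/25 → 31/50
merge 19/50 + 31/50 → 1
L = 4/25 + 8/25 + 19/50 + 31/50 + 1 = 62/25 = 2.48 bits/symbol.

2.48 bits/symbol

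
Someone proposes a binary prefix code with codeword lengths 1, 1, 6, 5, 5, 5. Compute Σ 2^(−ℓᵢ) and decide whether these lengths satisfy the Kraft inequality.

With common denominator 2^6 = 64: Σ 2^(−ℓᵢ) = 32/64 + 32/64 + 1/64 + 2/64 + 2/64 + 2/64 = 71/64 = 1.109375.
Kraft's inequality requires Σ ≤ 1; here Σ = 1.109375 > 1, so no such prefix code exists.

1.109375; no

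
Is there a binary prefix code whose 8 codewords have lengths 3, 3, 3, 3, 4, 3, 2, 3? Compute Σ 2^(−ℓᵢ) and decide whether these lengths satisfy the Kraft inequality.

With common denominator 2^4 = 16: Σ 2^(−ℓᵢ) = 2/16 + 2/16 + 2/16 + 2/16 + 1/16 + 2/16 + 4/16 + 2/16 = 17/16 = 1.0625.
Kraft's inequality requires Σ ≤ 1; here Σ = 1.0625 > 1, so no such prefix code exists.

1.0625; no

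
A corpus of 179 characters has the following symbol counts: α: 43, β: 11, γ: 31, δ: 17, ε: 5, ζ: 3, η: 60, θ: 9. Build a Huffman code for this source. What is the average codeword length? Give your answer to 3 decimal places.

Probabilities are the counts divided by 179.
Repeatedly combine the two least-probable nodes; the expected code length is the sum of the merged weights.
merge 3/179 + 5/179 → 8/179
merge 8/179 + 9/179 → 17/179
merge 11/179 + 17/179 → 28/179
merge 17/179 + 28/179 → 45/179
merge 31/179 + 43/179 → 74/179
merge 45/179 + 60/179 → 105/179
merge 74/179 + 105/179 → 1
L = 8/179 + 17/179 + 28/179 + 45/179 + 74/179 + 105/179 + 1 = 456/179 ≈ 2.547 bits/symbol.

2.547 bits/symbol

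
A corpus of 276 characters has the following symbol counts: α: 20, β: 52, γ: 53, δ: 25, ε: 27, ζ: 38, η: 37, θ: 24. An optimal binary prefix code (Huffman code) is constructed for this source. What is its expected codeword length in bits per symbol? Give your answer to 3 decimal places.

Probabilities are the counts divided by 276.
Repeatedly combine the two least-probable nodes; the expected code length is the sum of the merged weights.
merge 5/69 + 2/23 → 11/69
merge 25/276 + 9/92 → 13/69
merge 37/276 + 19/138 → 25/92
merge 11/69 + 13/69 → 8/23
merge 13/69 + 53/276 → 35/92
merge 25/92 + 8/23 → 57/92
merge 35/92 + 57/92 → 1
L = 11/69 + 13/69 + 25/92 + 8/23 + 35/92 + 57/92 + 1 = 273/92 ≈ 2.967 bits/symbol.

2.967 bits/symbol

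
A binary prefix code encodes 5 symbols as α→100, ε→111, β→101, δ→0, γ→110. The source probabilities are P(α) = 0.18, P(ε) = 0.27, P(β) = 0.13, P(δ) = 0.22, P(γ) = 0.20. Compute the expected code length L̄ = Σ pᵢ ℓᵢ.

L̄ = Σ pᵢ·ℓᵢ = 0.18·3 + 0.27·3 + 0.13·3 + 0.22·1 + 0.20·3 = 2.56 bits/symbol.

2.56 bits/symbol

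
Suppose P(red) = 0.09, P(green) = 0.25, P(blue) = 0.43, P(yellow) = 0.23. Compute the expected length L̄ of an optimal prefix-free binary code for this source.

Repeatedly combine the two least-probable nodes; the expected code length is the sum of the merged weights.
merge 9/100 + 23/100 → 8/25
merge 1/4 + 8/25 → 57/100
merge 43/100 + 57/100 → 1
L = 8/25 + 57/100 + 1 = 189/100 = 1.89 bits/symbol.

1.89 bits/symbol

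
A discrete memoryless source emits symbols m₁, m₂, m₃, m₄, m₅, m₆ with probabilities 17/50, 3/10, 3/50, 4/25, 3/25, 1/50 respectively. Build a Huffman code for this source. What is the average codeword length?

2.28 bits/symbol

Repeatedly combine the two least-probable nodes; the expected code length is the sum of the merged weights.
merge 1/50 + 3/50 → 2/25
merge 2/25 + 3/25 → 1/5
merge 4/25 + 1/5 → 9/25
merge 3/10 + 17/50 → 16/25
merge 9/25 + 16/25 → 1
L = 2/25 + 1/5 + 9/25 + 16/25 + 1 = 57/25 = 2.28 bits/symbol.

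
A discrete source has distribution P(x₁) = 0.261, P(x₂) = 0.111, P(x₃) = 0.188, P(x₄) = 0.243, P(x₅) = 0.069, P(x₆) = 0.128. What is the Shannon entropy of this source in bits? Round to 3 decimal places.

H = −Σ pᵢ log₂ pᵢ.
−0.261·log₂(0.261) = 0.5058
−0.111·log₂(0.111) = 0.3520
−0.188·log₂(0.188) = 0.4533
−0.243·log₂(0.243) = 0.4960
−0.069·log₂(0.069) = 0.2662
−0.128·log₂(0.128) = 0.3796
Sum ≈ 2.4528 → 2.453 bits.

2.453 bits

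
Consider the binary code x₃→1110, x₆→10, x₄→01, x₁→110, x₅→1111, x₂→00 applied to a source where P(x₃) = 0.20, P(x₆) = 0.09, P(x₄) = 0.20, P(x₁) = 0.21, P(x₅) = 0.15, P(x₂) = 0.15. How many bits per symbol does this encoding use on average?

2.91 bits/symbol

L̄ = Σ pᵢ·ℓᵢ = 0.20·4 + 0.09·2 + 0.20·2 + 0.21·3 + 0.15·4 + 0.15·2 = 2.91 bits/symbol.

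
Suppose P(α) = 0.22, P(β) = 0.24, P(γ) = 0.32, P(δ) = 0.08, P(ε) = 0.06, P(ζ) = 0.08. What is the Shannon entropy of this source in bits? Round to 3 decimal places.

2.327 bits

H = −Σ pᵢ log₂ pᵢ.
−0.22·log₂(0.22) = 0.4806
−0.24·log₂(0.24) = 0.4941
−0.32·log₂(0.32) = 0.5260
−0.08·log₂(0.08) = 0.2915
−0.06·log₂(0.06) = 0.2435
−0.08·log₂(0.08) = 0.2915
Sum ≈ 2.3273 → 2.327 bits.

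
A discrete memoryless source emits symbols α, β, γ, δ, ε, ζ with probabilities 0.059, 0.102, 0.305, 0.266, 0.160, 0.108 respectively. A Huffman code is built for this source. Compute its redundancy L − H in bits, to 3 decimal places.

Entropy H = −Σ p log₂ p ≈ 2.3773 bits.
Huffman merges: 59/1000+51/500→161/1000; 27/250+4/25→67/250; 161/1000+133/500→427/1000; 67/250+61/200→573/1000; 427/1000+573/1000→1. L = 2429/1000 ≈ 2.4290.
L − H = 2.4290 − 2.3773 = 0.052 bits.

0.052 bits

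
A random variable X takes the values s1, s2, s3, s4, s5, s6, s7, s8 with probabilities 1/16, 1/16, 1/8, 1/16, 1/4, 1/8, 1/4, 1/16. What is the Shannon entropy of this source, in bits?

2.75 bits

Each probability is a power of 1/2, so log₂(1/p) is an integer.
H = Σ p·log₂(1/p) = 1/16·4 + 1/16·4 + 1/8·3 + 1/16·4 + 1/4·2 + 1/8·3 + 1/4·2 + 1/16·4 = 2.75 bits.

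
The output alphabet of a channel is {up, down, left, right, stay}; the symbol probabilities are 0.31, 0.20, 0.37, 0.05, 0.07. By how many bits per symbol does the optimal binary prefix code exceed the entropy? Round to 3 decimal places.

0.066 bits

Entropy H = −Σ p log₂ p ≈ 2.0036 bits.
Huffman merges: 1/20+7/100→3/25; 3/25+1/5→8/25; 31/100+8/25→63/100; 37/100+63/100→1. L = 207/100 ≈ 2.0700.
L − H = 2.0700 − 2.0036 = 0.066 bits.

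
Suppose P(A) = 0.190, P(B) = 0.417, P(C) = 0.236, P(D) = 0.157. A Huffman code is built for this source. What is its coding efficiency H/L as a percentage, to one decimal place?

Entropy H = −Σ p log₂ p ≈ 1.8924 bits.
Huffman merges: 157/1000+19/100→347/1000; 59/250+347/1000→583/1000; 417/1000+583/1000→1. L = 193/100 ≈ 1.9300.
Efficiency = H/L = 1.8924/1.9300 = 98.1%.

98.1%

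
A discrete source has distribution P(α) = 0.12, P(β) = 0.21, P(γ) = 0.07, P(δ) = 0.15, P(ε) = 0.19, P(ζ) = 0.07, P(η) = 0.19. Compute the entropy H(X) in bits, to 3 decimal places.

2.698 bits

H = −Σ pᵢ log₂ pᵢ.
−0.12·log₂(0.12) = 0.3671
−0.21·log₂(0.21) = 0.4728
−0.07·log₂(0.07) = 0.2686
−0.15·log₂(0.15) = 0.4105
−0.19·log₂(0.19) = 0.4552
−0.07·log₂(0.07) = 0.2686
−0.19·log₂(0.19) = 0.4552
Sum ≈ 2.6980 → 2.698 bits.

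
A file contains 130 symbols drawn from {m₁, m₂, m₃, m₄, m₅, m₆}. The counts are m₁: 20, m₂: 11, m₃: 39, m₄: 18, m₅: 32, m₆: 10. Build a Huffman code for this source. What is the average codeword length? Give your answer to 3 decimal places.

2.454 bits/symbol

Probabilities are the counts divided by 130.
Repeatedly combine the two least-probable nodes; the expected code length is the sum of the merged weights.
merge 1/13 + 11/130 → 21/130
merge 9/65 + 2/13 → 19/65
merge 21/130 + 16/65 → 53/130
merge 19/65 + 3/10 → 77/130
merge 53/130 + 77/130 → 1
L = 21/130 + 19/65 + 53/130 + 77/130 + 1 = 319/130 ≈ 2.454 bits/symbol.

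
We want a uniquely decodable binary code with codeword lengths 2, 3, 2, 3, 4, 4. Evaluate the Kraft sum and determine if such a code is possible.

With common denominator 2^4 = 16: Σ 2^(−ℓᵢ) = 4/16 + 2/16 + 4/16 + 2/16 + 1/16 + 1/16 = 14/16 = 0.875.
Kraft's inequality requires Σ ≤ 1; here Σ = 0.875 ≤ 1, so such a prefix code exists.

0.875; yes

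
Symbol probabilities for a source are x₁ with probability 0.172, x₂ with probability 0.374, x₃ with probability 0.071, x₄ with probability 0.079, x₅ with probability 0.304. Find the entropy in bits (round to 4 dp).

2.0499 bits

H = −Σ pᵢ log₂ pᵢ.
−0.172·log₂(0.172) = 0.4368
−0.374·log₂(0.374) = 0.5307
−0.071·log₂(0.071) = 0.2709
−0.079·log₂(0.079) = 0.2893
−0.304·log₂(0.304) = 0.5222
Sum ≈ 2.0499 → 2.0499 bits.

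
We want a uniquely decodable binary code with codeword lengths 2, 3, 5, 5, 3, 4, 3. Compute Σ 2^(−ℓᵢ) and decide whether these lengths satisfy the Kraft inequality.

With common denominator 2^5 = 32: Σ 2^(−ℓᵢ) = 8/32 + 4/32 + 1/32 + 1/32 + 4/32 + 2/32 + 4/32 = 24/32 = 0.75.
Kraft's inequality requires Σ ≤ 1; here Σ = 0.75 ≤ 1, so such a prefix code exists.

0.75; yes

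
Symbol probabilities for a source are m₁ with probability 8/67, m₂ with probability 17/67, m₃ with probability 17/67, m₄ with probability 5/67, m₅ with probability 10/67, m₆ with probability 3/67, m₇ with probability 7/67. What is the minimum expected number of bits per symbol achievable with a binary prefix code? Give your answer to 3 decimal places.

2.612 bits/symbol

Repeatedly combine the two least-probable nodes; the expected code length is the sum of the merged weights.
merge 3/67 + 5/67 → 8/67
merge 7/67 + 8/67 → 15/67
merge 8/67 + 10/67 → 18/67
merge 15/67 + 17/67 → 32/67
merge 17/67 + 18/67 → 35/67
merge 32/67 + 35/67 → 1
L = 8/67 + 15/67 + 18/67 + 32/67 + 35/67 + 1 = 175/67 ≈ 2.612 bits/symbol.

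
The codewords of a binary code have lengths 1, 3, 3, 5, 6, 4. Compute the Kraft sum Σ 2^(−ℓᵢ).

With common denominator 2^6 = 64: Σ 2^(−ℓᵢ) = 32/64 + 8/64 + 8/64 + 2/64 + 1/64 + 4/64 = 55/64 = 0.859375.

0.859375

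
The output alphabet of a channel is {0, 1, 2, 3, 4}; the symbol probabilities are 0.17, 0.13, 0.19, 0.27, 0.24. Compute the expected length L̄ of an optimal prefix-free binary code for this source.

2.3 bits/symbol

Repeatedly combine the two least-probable nodes; the expected code length is the sum of the merged weights.
merge 13/100 + 17/100 → 3/10
merge 19/100 + 6/25 → 43/100
merge 27/100 + 3/10 → 57/100
merge 43/100 + 57/100 → 1
L = 3/10 + 43/100 + 57/100 + 1 = 23/10 = 2.3 bits/symbol.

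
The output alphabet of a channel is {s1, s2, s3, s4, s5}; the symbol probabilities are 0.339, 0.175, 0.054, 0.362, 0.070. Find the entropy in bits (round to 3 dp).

H = −Σ pᵢ log₂ pᵢ.
−0.339·log₂(0.339) = 0.5291
−0.175·log₂(0.175) = 0.4401
−0.054·log₂(0.054) = 0.2274
−0.362·log₂(0.362) = 0.5307
−0.070·log₂(0.070) = 0.2686
Sum ≈ 1.9957 → 1.996 bits.

1.996 bits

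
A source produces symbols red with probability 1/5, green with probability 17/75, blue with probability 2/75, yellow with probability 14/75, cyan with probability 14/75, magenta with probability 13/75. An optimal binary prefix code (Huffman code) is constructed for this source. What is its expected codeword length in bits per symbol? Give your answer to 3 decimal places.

2.573 bits/symbol

Repeatedly combine the two least-probable nodes; the expected code length is the sum of the merged weights.
merge 2/75 + 13/75 → 1/5
merge 14/75 + 14/75 → 28/75
merge 1/5 + 1/5 → 2/5
merge 17/75 + 28/75 → 3/5
merge 2/5 + 3/5 → 1
L = 1/5 + 28/75 + 2/5 + 3/5 + 1 = 193/75 ≈ 2.573 bits/symbol.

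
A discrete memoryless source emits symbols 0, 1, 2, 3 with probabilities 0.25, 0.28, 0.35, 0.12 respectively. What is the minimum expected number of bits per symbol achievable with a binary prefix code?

2 bits/symbol

Repeatedly combine the two least-probable nodes; the expected code length is the sum of the merged weights.
merge 3/25 + 1/4 → 37/100
merge 7/25 + 7/20 → 63/100
merge 37/100 + 63/100 → 1
L = 37/100 + 63/100 + 1 = 2 bits/symbol.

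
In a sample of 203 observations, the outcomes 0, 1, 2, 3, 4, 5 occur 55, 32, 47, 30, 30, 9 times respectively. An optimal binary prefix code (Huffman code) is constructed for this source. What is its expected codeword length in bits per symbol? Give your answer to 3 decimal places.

2.498 bits/symbol

Probabilities are the counts divided by 203.
Repeatedly combine the two least-probable nodes; the expected code length is the sum of the merged weights.
merge 9/203 + 30/203 → 39/203
merge 30/203 + 32/203 → 62/203
merge 39/203 + 47/203 → 86/203
merge 55/203 + 62/203 → 117/203
merge 86/203 + 117/203 → 1
L = 39/203 + 62/203 + 86/203 + 117/203 + 1 = 507/203 ≈ 2.498 bits/symbol.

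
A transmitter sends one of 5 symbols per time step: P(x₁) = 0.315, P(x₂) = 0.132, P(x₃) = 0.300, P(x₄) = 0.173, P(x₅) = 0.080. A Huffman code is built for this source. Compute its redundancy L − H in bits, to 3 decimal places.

Entropy H = −Σ p log₂ p ≈ 2.1611 bits.
Huffman merges: 2/25+33/250→53/250; 173/1000+53/250→77/200; 3/10+63/200→123/200; 77/200+123/200→1. L = 553/250 ≈ 2.2120.
L − H = 2.2120 − 2.1611 = 0.051 bits.

0.051 bits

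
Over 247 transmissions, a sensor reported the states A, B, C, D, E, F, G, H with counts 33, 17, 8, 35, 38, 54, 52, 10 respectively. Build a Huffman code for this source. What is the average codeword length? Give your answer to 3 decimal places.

2.785 bits/symbol

Probabilities are the counts divided by 247.
Repeatedly combine the two least-probable nodes; the expected code length is the sum of the merged weights.
merge 8/247 + 10/247 → 18/247
merge 17/247 + 18/247 → 35/247
merge 33/247 + 35/247 → 68/247
merge 35/247 + 2/13 → 73/247
merge 4/19 + 54/247 → 106/247
merge 68/247 + 73/247 → 141/247
merge 106/247 + 141/247 → 1
L = 18/247 + 35/247 + 68/247 + 73/247 + 106/247 + 141/247 + 1 = 688/247 ≈ 2.785 bits/symbol.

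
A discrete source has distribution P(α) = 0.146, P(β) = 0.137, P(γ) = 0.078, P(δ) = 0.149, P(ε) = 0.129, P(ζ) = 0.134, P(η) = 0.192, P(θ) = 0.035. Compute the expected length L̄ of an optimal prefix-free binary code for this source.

Repeatedly combine the two least-probable nodes; the expected code length is the sum of the merged weights.
merge 7/200 + 39/500 → 113/1000
merge 113/1000 + 129/1000 → 121/500
merge 67/500 + 137/1000 → 271/1000
merge 73/500 + 149/1000 → 59/200
merge 24/125 + 121/500 → 217/500
merge 271/1000 + 59/200 → 283/500
merge 217/500 + 283/500 → 1
L = 113/1000 + 121/500 + 271/1000 + 59/200 + 217/500 + 283/500 + 1 = 2921/1000 = 2.921 bits/symbol.

2.921 bits/symbol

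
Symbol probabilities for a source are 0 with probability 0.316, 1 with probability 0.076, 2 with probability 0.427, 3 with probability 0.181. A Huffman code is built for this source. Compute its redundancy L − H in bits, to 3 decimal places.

Entropy H = −Σ p log₂ p ≈ 1.7783 bits.
Huffman merges: 19/250+181/1000→257/1000; 257/1000+79/250→573/1000; 427/1000+573/1000→1. L = 183/100 ≈ 1.8300.
L − H = 1.8300 − 1.7783 = 0.052 bits.

0.052 bits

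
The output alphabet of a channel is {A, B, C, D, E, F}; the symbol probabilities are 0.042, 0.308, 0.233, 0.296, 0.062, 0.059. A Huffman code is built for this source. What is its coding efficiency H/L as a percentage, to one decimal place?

97.8%

Entropy H = −Σ p log₂ p ≈ 2.2145 bits.
Huffman merges: 21/500+59/1000→101/1000; 31/500+101/1000→163/1000; 163/1000+233/1000→99/250; 37/125+77/250→151/250; 99/250+151/250→1. L = 283/125 ≈ 2.2640.
Efficiency = H/L = 2.2145/2.2640 = 97.8%.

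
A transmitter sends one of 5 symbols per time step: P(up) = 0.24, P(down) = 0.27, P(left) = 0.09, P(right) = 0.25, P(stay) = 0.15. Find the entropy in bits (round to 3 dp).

2.227 bits

H = −Σ pᵢ log₂ pᵢ.
−0.24·log₂(0.24) = 0.4941
−0.27·log₂(0.27) = 0.5100
−0.09·log₂(0.09) = 0.3127
−0.25·log₂(0.25) = 0.5000
−0.15·log₂(0.15) = 0.4105
Sum ≈ 2.2274 → 2.227 bits.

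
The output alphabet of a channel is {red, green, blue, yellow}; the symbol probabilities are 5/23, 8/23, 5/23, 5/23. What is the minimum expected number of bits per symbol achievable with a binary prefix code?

2 bits/symbol

Repeatedly combine the two least-probable nodes; the expected code length is the sum of the merged weights.
merge 5/23 + 5/23 → 10/23
merge 5/23 + 8/23 → 13/23
merge 10/23 + 13/23 → 1
L = 10/23 + 13/23 + 1 = 2 bits/symbol.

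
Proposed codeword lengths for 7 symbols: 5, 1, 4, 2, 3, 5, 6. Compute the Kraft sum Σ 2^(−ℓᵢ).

With common denominator 2^6 = 64: Σ 2^(−ℓᵢ) = 2/64 + 32/64 + 4/64 + 16/64 + 8/64 + 2/64 + 1/64 = 65/64 = 1.015625.

1.015625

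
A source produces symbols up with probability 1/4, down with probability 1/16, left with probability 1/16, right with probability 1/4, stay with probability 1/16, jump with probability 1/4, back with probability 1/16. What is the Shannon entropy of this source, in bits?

2.5 bits

Each probability is a power of 1/2, so log₂(1/p) is an integer.
H = Σ p·log₂(1/p) = 1/4·2 + 1/16·4 + 1/16·4 + 1/4·2 + 1/16·4 + 1/4·2 + 1/16·4 = 2.5 bits.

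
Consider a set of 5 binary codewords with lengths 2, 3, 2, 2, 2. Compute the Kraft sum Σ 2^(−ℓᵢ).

With common denominator 2^3 = 8: Σ 2^(−ℓᵢ) = 2/8 + 1/8 + 2/8 + 2/8 + 2/8 = 9/8 = 1.125.

1.125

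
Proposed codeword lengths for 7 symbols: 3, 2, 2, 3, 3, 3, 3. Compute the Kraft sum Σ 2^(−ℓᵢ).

With common denominator 2^3 = 8: Σ 2^(−ℓᵢ) = 1/8 + 2/8 + 2/8 + 1/8 + 1/8 + 1/8 + 1/8 = 9/8 = 1.125.

1.125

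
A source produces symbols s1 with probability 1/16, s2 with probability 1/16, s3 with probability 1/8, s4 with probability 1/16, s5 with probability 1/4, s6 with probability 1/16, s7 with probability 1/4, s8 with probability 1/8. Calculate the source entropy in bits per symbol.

Each probability is a power of 1/2, so log₂(1/p) is an integer.
H = Σ p·log₂(1/p) = 1/16·4 + 1/16·4 + 1/8·3 + 1/16·4 + 1/4·2 + 1/16·4 + 1/4·2 + 1/8·3 = 2.75 bits.

2.75 bits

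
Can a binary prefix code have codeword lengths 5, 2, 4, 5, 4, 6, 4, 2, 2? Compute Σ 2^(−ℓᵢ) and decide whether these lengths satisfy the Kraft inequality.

1.015625; no

With common denominator 2^6 = 64: Σ 2^(−ℓᵢ) = 2/64 + 16/64 + 4/64 + 2/64 + 4/64 + 1/64 + 4/64 + 16/64 + 16/64 = 65/64 = 1.015625.
Kraft's inequality requires Σ ≤ 1; here Σ = 1.015625 > 1, so no such prefix code exists.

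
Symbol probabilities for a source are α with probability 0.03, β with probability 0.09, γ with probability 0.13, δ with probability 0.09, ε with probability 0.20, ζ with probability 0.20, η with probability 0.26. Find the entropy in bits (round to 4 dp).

2.5938 bits

H = −Σ pᵢ log₂ pᵢ.
−0.03·log₂(0.03) = 0.1518
−0.09·log₂(0.09) = 0.3127
−0.13·log₂(0.13) = 0.3826
−0.09·log₂(0.09) = 0.3127
−0.20·log₂(0.20) = 0.4644
−0.20·log₂(0.20) = 0.4644
−0.26·log₂(0.26) = 0.5053
Sum ≈ 2.5938 → 2.5938 bits.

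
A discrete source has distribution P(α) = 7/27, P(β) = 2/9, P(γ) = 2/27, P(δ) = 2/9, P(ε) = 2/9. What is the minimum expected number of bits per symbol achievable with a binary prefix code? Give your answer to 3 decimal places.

Repeatedly combine the two least-probable nodes; the expected code length is the sum of the merged weights.
merge 2/27 + 2/9 → 8/27
merge 2/9 + 2/9 → 4/9
merge 7/27 + 8/27 → 5/9
merge 4/9 + 5/9 → 1
L = 8/27 + 4/9 + 5/9 + 1 = 62/27 ≈ 2.296 bits/symbol.

2.296 bits/symbol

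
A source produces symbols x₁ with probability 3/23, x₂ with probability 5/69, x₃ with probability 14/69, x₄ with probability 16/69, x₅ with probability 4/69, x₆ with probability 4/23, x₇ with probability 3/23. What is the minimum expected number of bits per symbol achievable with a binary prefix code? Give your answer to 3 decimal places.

2.696 bits/symbol

Repeatedly combine the two least-probable nodes; the expected code length is the sum of the merged weights.
merge 4/69 + 5/69 → 3/23
merge 3/23 + 3/23 → 6/23
merge 3/23 + 4/23 → 7/23
merge 14/69 + 16/69 → 10/23
merge 6/23 + 7/23 → 13/23
merge 10/23 + 13/23 → 1
L = 3/23 + 6/23 + 7/23 + 10/23 + 13/23 + 1 = 62/23 ≈ 2.696 bits/symbol.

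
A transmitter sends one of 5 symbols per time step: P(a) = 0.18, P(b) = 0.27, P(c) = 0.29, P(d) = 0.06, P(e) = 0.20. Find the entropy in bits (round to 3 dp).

2.181 bits

H = −Σ pᵢ log₂ pᵢ.
−0.18·log₂(0.18) = 0.4453
−0.27·log₂(0.27) = 0.5100
−0.29·log₂(0.29) = 0.5179
−0.06·log₂(0.06) = 0.2435
−0.20·log₂(0.20) = 0.4644
Sum ≈ 2.1812 → 2.181 bits.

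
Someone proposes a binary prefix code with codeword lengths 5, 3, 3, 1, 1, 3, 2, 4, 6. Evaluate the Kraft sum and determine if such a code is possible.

1.734375; no

With common denominator 2^6 = 64: Σ 2^(−ℓᵢ) = 2/64 + 8/64 + 8/64 + 32/64 + 32/64 + 8/64 + 16/64 + 4/64 + 1/64 = 111/64 = 1.734375.
Kraft's inequality requires Σ ≤ 1; here Σ = 1.734375 > 1, so no such prefix code exists.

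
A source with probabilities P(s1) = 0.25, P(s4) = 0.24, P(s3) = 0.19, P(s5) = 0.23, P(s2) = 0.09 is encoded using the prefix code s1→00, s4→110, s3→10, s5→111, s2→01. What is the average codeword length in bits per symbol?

L̄ = Σ pᵢ·ℓᵢ = 0.25·2 + 0.24·3 + 0.19·2 + 0.23·3 + 0.09·2 = 2.47 bits/symbol.

2.47 bits/symbol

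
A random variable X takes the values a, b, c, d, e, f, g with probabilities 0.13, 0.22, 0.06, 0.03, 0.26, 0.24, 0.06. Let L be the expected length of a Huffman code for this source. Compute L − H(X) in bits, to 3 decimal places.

Entropy H = −Σ p log₂ p ≈ 2.5015 bits.
Huffman merges: 3/100+3/50→9/100; 3/50+9/100→3/20; 13/100+3/20→7/25; 11/50+6/25→23/50; 13/50+7/25→27/50; 23/50+27/50→1. L = 63/25 ≈ 2.5200.
L − H = 2.5200 − 2.5015 = 0.019 bits.

0.019 bits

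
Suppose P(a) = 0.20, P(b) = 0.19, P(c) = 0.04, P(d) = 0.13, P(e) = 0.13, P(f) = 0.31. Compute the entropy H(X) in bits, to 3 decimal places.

2.394 bits

H = −Σ pᵢ log₂ pᵢ.
−0.20·log₂(0.20) = 0.4644
−0.19·log₂(0.19) = 0.4552
−0.04·log₂(0.04) = 0.1858
−0.13·log₂(0.13) = 0.3826
−0.13·log₂(0.13) = 0.3826
−0.31·log₂(0.31) = 0.5238
Sum ≈ 2.3944 → 2.394 bits.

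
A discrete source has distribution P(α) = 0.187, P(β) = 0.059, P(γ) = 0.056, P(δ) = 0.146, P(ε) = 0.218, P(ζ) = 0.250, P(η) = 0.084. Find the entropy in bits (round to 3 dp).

H = −Σ pᵢ log₂ pᵢ.
−0.187·log₂(0.187) = 0.4523
−0.059·log₂(0.059) = 0.2409
−0.056·log₂(0.056) = 0.2329
−0.146·log₂(0.146) = 0.4053
−0.218·log₂(0.218) = 0.4791
−0.250·log₂(0.250) = 0.5000
−0.084·log₂(0.084) = 0.3002
Sum ≈ 2.6106 → 2.611 bits.

2.611 bits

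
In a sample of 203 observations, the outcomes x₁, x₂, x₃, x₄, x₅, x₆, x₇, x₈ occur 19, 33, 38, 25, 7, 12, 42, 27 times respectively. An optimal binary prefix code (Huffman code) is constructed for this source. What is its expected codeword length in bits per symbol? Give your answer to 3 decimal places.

2.887 bits/symbol

Probabilities are the counts divided by 203.
Repeatedly combine the two least-probable nodes; the expected code length is the sum of the merged weights.
merge 1/29 + 12/203 → 19/203
merge 19/203 + 19/203 → 38/203
merge 25/203 + 27/203 → 52/203
merge 33/203 + 38/203 → 71/203
merge 38/203 + 6/29 → 80/203
merge 52/203 + 71/203 → 123/203
merge 80/203 + 123/203 → 1
L = 19/203 + 38/203 + 52/203 + 71/203 + 80/203 + 123/203 + 1 = 586/203 ≈ 2.887 bits/symbol.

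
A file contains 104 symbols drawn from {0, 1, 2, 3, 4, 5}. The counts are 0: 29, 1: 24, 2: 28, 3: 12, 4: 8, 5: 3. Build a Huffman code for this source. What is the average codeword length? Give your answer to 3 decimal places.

Probabilities are the counts divided by 104.
Repeatedly combine the two least-probable nodes; the expected code length is the sum of the merged weights.
merge 3/104 + 1/13 → 11/104
merge 11/104 + 3/26 → 23/104
merge 23/104 + 3/13 → 47/104
merge 7/26 + 29/104 → 57/104
merge 47/104 + 57/104 → 1
L = 11/104 + 23/104 + 47/104 + 57/104 + 1 = 121/52 ≈ 2.327 bits/symbol.

2.327 bits/symbol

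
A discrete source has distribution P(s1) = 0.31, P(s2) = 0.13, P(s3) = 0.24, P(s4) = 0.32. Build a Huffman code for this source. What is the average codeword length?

2 bits/symbol

Repeatedly combine the two least-probable nodes; the expected code length is the sum of the merged weights.
merge 13/100 + 6/25 → 37/100
merge 31/100 + 8/25 → 63/100
merge 37/100 + 63/100 → 1
L = 37/100 + 63/100 + 1 = 2 bits/symbol.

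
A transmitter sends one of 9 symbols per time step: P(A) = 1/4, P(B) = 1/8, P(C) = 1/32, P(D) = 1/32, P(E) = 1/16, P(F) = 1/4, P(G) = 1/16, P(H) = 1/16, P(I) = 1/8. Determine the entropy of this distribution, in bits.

2.8125 bits

Each probability is a power of 1/2, so log₂(1/p) is an integer.
H = Σ p·log₂(1/p) = 1/4·2 + 1/8·3 + 1/32·5 + 1/32·5 + 1/16·4 + 1/4·2 + 1/16·4 + 1/16·4 + 1/8·3 = 2.8125 bits.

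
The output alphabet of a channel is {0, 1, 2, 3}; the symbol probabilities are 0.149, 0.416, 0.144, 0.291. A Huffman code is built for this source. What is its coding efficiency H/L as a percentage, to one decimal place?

98.9%

Entropy H = −Σ p log₂ p ≈ 1.8565 bits.
Huffman merges: 18/125+149/1000→293/1000; 291/1000+293/1000→73/125; 52/125+73/125→1. L = 1877/1000 ≈ 1.8770.
Efficiency = H/L = 1.8565/1.8770 = 98.9%.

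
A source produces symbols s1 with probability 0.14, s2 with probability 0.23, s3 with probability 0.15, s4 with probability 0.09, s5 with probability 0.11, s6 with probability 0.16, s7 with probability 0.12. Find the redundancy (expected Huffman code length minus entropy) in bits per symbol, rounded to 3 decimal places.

0.022 bits

Entropy H = −Σ p log₂ p ≈ 2.7483 bits.
Huffman merges: 9/100+11/100→1/5; 3/25+7/50→13/50; 3/20+4/25→31/100; 1/5+23/100→43/100; 13/50+31/100→57/100; 43/100+57/100→1. L = 277/100 ≈ 2.7700.
L − H = 2.7700 − 2.7483 = 0.022 bits.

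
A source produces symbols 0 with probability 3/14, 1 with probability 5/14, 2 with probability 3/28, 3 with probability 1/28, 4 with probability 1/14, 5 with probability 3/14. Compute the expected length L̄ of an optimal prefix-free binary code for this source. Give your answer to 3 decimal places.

2.321 bits/symbol

Repeatedly combine the two least-probable nodes; the expected code length is the sum of the merged weights.
merge 1/28 + 1/14 → 3/28
merge 3/28 + 3/28 → 3/14
merge 3/14 + 3/14 → 3/7
merge 3/14 + 5/14 → 4/7
merge 3/7 + 4/7 → 1
L = 3/28 + 3/14 + 3/7 + 4/7 + 1 = 65/28 ≈ 2.321 bits/symbol.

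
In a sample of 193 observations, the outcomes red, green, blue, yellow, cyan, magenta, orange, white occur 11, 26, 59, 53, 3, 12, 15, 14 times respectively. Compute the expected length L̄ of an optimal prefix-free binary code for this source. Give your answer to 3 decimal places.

Probabilities are the counts divided by 193.
Repeatedly combine the two least-probable nodes; the expected code length is the sum of the merged weights.
merge 3/193 + 11/193 → 14/193
merge 12/193 + 14/193 → 26/193
merge 14/193 + 15/193 → 29/193
merge 26/193 + 26/193 → 52/193
merge 29/193 + 52/193 → 81/193
merge 53/193 + 59/193 → 112/193
merge 81/193 + 112/193 → 1
L = 14/193 + 26/193 + 29/193 + 52/193 + 81/193 + 112/193 + 1 = 507/193 ≈ 2.627 bits/symbol.

2.627 bits/symbol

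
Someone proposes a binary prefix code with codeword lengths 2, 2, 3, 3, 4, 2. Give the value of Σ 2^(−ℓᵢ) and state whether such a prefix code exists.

With common denominator 2^4 = 16: Σ 2^(−ℓᵢ) = 4/16 + 4/16 + 2/16 + 2/16 + 1/16 + 4/16 = 17/16 = 1.0625.
Kraft's inequality requires Σ ≤ 1; here Σ = 1.0625 > 1, so no such prefix code exists.

1.0625; no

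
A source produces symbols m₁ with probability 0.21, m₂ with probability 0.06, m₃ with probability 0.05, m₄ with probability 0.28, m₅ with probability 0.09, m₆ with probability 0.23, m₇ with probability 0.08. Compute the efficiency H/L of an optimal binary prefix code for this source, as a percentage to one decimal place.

Entropy H = −Σ p log₂ p ≈ 2.5385 bits.
Huffman merges: 1/20+3/50→11/100; 2/25+9/100→17/100; 11/100+17/100→7/25; 21/100+23/100→11/25; 7/25+7/25→14/25; 11/25+14/25→1. L = 64/25 ≈ 2.5600.
Efficiency = H/L = 2.5385/2.5600 = 99.2%.

99.2%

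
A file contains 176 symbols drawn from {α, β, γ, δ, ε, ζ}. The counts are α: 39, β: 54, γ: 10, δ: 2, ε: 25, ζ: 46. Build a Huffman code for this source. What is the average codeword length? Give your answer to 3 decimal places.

Probabilities are the counts divided by 176.
Repeatedly combine the two least-probable nodes; the expected code length is the sum of the merged weights.
merge 1/88 + 5/88 → 3/44
merge 3/44 + 25/176 → 37/176
merge 37/176 + 39/176 → 19/44
merge 23/88 + 27/88 → 25/44
merge 19/44 + 25/44 → 1
L = 3/44 + 37/176 + 19/44 + 25/44 + 1 = 401/176 ≈ 2.278 bits/symbol.

2.278 bits/symbol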